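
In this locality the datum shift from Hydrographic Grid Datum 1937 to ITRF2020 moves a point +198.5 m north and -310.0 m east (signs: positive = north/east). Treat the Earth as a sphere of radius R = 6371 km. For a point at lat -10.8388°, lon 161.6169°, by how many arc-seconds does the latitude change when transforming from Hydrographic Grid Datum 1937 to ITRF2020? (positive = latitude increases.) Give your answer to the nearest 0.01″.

On a sphere of radius R, 1 rad of latitude = R, so Δφ = ΔN / R = 198.5 / 6371000 = 3.1157e-05 rad = 6.427″.

Δφ = 6.43″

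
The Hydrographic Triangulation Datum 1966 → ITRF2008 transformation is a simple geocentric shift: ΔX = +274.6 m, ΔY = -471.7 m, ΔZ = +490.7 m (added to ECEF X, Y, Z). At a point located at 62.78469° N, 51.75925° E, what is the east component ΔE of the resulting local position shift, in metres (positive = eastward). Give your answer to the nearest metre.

ΔE = -508 m

The local east axis at (φ, λ) is (−sin λ, cos λ, 0), so ΔE = −sin(51.75925°)·274.6 + cos(51.75925°)·(-471.7) = -507.64 m.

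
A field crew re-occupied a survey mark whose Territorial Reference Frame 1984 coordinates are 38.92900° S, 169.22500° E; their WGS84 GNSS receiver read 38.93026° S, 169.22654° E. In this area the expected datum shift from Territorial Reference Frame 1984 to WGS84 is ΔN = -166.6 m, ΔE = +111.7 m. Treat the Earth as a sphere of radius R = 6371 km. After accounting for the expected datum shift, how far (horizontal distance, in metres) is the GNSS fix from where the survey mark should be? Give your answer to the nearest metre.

Observed coordinate differences: Δφ = -0.00126°, Δλ = +0.00154°.
Converting to metres (1° lat = 111195 m, cos φ = 0.777925): observed ΔN = -140.1 m, observed ΔE = 133.2 m.
Subtracting the expected shift leaves a residual of -140.1 − (-166.6) = 26.5 m north and 133.2 − (111.7) = 21.5 m east.
Residual distance = √(26.5² + 21.5²) = 34.1 m.

34 m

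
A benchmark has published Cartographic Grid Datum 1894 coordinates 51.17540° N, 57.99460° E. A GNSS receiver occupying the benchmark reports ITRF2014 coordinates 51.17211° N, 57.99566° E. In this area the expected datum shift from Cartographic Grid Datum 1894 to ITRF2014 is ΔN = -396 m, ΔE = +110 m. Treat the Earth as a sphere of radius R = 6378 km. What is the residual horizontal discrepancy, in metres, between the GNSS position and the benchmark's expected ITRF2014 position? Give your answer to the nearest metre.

47 m

Observed coordinate differences: Δφ = -0.00329°, Δλ = +0.00106°.
Converting to metres (1° lat = 111317 m, cos φ = 0.626938): observed ΔN = -366.2 m, observed ΔE = 74.0 m.
Subtracting the expected shift leaves a residual of -366.2 − (-396) = 29.8 m north and 74.0 − (110) = -36.0 m east.
Residual distance = √(29.8² + (-36.0)²) = 46.7 m.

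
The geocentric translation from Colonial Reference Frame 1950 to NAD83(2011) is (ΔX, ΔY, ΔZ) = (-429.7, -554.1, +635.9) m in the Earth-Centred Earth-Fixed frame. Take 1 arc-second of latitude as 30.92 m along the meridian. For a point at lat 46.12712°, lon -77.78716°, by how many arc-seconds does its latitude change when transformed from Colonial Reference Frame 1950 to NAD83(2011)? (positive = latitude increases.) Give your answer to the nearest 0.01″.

Δφ = 3.75″

sin φ = 0.720879, cos φ = 0.693061, sin λ = -0.977369, cos λ = 0.211544.
North component: ΔN = −sin φ cos λ·ΔX − sin φ sin λ·ΔY + cos φ·ΔZ = −(0.720879)(0.211544)(-429.7) − (0.720879)(-0.977369)(-554.1) + (0.693061)(635.9) = 115.85 m.
1° of latitude spans 3600 × 30.92 = 111312 m, so Δφ = 115.85 / 111312 × 3600 = 3.747″.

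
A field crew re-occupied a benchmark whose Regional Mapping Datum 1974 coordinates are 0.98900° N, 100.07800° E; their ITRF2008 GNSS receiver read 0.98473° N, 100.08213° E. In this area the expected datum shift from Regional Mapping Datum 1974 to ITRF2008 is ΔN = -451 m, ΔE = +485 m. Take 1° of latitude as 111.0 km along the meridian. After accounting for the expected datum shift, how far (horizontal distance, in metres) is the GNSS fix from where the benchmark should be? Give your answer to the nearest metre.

35 m

Observed coordinate differences: Δφ = -0.00427°, Δλ = +0.00413°.
Converting to metres (1° lat = 111000 m, cos φ = 0.999851): observed ΔN = -474.0 m, observed ΔE = 458.4 m.
Subtracting the expected shift leaves a residual of -474.0 − (-451) = -23.0 m north and 458.4 − (485) = -26.6 m east.
Residual distance = √((-23.0)² + (-26.6)²) = 35.2 m.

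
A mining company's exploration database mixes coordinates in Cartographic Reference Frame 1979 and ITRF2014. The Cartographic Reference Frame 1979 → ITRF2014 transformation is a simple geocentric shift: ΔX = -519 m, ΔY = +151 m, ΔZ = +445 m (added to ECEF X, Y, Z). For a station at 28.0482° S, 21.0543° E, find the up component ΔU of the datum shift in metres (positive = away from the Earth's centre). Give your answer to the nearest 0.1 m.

The local up (radial) axis is (cos φ cos λ, cos φ sin λ, sin φ), giving ΔU = -427.466 + 47.876 − 209.245 = -588.84 m.

ΔU = -588.8 m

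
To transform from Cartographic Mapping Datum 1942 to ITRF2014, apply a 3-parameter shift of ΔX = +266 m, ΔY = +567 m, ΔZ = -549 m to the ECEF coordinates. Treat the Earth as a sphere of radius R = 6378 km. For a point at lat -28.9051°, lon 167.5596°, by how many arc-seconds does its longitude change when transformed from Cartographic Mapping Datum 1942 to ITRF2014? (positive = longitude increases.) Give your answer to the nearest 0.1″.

sin φ = -0.483360, cos φ = 0.875422, sin λ = 0.215424, cos λ = -0.976521.
East component: ΔE = −sin λ·ΔX + cos λ·ΔY = −(0.215424)(266) + (-0.976521)(567) = -610.99 m.
1° of latitude spans πR/180 = 111317 m; at latitude φ, 1° of longitude spans that × cos φ = 97449.4 m, so Δλ = -610.99 / 97449.4 × 3600 = -22.571″.

Δλ = -22.6″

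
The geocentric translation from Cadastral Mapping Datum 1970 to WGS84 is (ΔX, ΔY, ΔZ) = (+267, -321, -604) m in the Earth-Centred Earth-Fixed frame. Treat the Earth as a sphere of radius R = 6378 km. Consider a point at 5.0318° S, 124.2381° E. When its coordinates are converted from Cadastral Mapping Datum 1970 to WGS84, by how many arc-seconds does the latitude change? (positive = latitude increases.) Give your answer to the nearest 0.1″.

Δφ = -20.6″

sin φ = -0.087709, cos φ = 0.996146, sin λ = 0.826707, cos λ = -0.562633.
North component: ΔN = −sin φ cos λ·ΔX − sin φ sin λ·ΔY + cos φ·ΔZ = −(-0.087709)(-0.562633)(267) − (-0.087709)(0.826707)(-321) + (0.996146)(-604) = -638.12 m.
1° of latitude spans πR/180 = 111317 m, so Δφ = -638.12 / 111317 × 3600 = -20.637″.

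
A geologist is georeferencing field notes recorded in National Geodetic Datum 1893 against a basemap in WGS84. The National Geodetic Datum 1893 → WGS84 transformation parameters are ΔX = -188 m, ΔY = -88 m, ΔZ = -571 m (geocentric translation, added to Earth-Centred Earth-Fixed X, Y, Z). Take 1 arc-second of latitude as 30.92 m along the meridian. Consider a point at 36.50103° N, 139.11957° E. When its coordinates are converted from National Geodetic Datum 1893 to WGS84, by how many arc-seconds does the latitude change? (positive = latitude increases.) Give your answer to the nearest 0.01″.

Δφ = -16.47″

sin φ = 0.594837, cos φ = 0.803846, sin λ = 0.654483, cos λ = -0.756077.
North component: ΔN = −sin φ cos λ·ΔX − sin φ sin λ·ΔY + cos φ·ΔZ = −(0.594837)(-0.756077)(-188) − (0.594837)(0.654483)(-88) + (0.803846)(-571) = -509.29 m.
1° of latitude spans 3600 × 30.92 = 111312 m, so Δφ = -509.29 / 111312 × 3600 = -16.471″.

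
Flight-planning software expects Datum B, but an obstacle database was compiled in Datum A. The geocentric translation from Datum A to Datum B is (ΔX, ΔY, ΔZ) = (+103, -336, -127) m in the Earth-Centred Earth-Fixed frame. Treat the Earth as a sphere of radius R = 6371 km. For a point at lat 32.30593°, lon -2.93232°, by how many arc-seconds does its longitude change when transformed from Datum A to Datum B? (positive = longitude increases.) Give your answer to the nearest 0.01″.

Δλ = -12.65″

sin φ = 0.534440, cos φ = 0.845207, sin λ = -0.051156, cos λ = 0.998691.
East component: ΔE = −sin λ·ΔX + cos λ·ΔY = −(-0.051156)(103) + (0.998691)(-336) = -330.29 m.
1° of latitude spans πR/180 = 111195 m; at latitude φ, 1° of longitude spans that × cos φ = 93982.7 m, so Δλ = -330.29 / 93982.7 × 3600 = -12.652″.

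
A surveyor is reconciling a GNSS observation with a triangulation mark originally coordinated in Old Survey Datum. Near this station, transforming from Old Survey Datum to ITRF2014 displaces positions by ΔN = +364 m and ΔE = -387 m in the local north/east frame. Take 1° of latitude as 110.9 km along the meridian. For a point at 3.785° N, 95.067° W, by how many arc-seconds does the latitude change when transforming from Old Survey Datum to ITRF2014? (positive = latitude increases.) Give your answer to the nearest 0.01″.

Δφ = 11.82″

1° of latitude = 110.9 km, so Δφ = 364.0 / 110900 = 0.0032822° = 11.816″.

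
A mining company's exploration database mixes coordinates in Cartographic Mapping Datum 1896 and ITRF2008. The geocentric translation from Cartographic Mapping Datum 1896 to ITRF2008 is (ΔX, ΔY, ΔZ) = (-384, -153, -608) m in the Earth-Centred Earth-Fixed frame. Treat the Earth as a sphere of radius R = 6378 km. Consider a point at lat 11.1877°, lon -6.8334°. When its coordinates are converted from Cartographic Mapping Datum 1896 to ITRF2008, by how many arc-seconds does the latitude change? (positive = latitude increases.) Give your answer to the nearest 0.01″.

sin φ = 0.194024, cos φ = 0.980997, sin λ = -0.118983, cos λ = 0.992896.
North component: ΔN = −sin φ cos λ·ΔX − sin φ sin λ·ΔY + cos φ·ΔZ = −(0.194024)(0.992896)(-384) − (0.194024)(-0.118983)(-153) + (0.980997)(-608) = -526.00 m.
1° of latitude spans πR/180 = 111317 m, so Δφ = -526.00 / 111317 × 3600 = -17.011″.

Δφ = -17.01″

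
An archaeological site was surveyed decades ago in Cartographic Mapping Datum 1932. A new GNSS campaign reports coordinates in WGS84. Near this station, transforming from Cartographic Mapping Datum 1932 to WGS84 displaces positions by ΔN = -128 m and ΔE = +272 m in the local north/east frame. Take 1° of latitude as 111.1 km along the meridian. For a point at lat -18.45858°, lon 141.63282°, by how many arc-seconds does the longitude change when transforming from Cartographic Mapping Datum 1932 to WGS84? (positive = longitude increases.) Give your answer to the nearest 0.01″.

Δλ = 9.29″

At latitude -18.45858°, cos φ = 0.948553.
1° of longitude at this latitude = 111.1 × cos φ = 105.38 km, so Δλ = 272.0 / 105384.2 = 0.0025810° = 9.292″.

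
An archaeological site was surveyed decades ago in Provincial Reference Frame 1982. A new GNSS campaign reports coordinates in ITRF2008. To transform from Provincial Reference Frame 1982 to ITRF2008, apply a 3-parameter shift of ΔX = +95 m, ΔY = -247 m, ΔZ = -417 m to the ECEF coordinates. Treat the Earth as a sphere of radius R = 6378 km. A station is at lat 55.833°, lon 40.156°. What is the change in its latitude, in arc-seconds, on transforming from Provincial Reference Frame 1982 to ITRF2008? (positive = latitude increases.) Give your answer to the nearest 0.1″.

Δφ = -5.3″

sin φ = 0.827404, cos φ = 0.561607, sin λ = 0.644871, cos λ = 0.764291.
North component: ΔN = −sin φ cos λ·ΔX − sin φ sin λ·ΔY + cos φ·ΔZ = −(0.827404)(0.764291)(95) − (0.827404)(0.644871)(-247) + (0.561607)(-417) = -162.47 m.
1° of latitude spans πR/180 = 111317 m, so Δφ = -162.47 / 111317 × 3600 = -5.254″.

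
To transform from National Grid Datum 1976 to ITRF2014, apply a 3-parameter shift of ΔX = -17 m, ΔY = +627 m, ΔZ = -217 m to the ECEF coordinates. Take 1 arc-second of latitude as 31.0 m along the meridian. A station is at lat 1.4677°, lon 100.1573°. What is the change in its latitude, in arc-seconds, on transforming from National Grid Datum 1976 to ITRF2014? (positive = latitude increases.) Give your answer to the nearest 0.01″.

sin φ = 0.025613, cos φ = 0.999672, sin λ = 0.984327, cos λ = -0.176351.
North component: ΔN = −sin φ cos λ·ΔX − sin φ sin λ·ΔY + cos φ·ΔZ = −(0.025613)(-0.176351)(-17) − (0.025613)(0.984327)(627) + (0.999672)(-217) = -232.81 m.
1° of latitude spans 3600 × 31.00 = 111600 m, so Δφ = -232.81 / 111600 × 3600 = -7.510″.

Δφ = -7.51″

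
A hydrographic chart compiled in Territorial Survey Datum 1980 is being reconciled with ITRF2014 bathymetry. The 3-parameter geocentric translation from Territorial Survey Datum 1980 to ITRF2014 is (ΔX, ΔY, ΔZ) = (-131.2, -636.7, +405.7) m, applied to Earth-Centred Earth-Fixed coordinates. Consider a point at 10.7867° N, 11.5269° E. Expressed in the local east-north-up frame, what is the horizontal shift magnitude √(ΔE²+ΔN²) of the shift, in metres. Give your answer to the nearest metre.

746 m

The local east axis at (φ, λ) is (−sin λ, cos λ, 0), so ΔE = −sin(11.5269°)·(-131.2) + cos(11.5269°)·(-636.7) = -597.64 m.
The local north axis is (−sin φ cos λ, −sin φ sin λ, cos φ), giving ΔN = 24.059 + 23.812 + 398.532 = 446.40 m.
Horizontal magnitude = √(ΔE² + ΔN²) = √((-597.64)² + 446.40²) = 745.96 m.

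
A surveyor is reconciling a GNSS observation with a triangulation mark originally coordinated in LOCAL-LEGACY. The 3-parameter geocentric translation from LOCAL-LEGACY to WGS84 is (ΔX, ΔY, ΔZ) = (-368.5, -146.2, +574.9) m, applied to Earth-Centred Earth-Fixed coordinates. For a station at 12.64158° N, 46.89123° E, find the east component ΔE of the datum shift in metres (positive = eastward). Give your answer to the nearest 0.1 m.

ΔE = 169.1 m

The local east axis at (φ, λ) is (−sin λ, cos λ, 0), so ΔE = −sin(46.89123°)·(-368.5) + cos(46.89123°)·(-146.2) = 169.12 m.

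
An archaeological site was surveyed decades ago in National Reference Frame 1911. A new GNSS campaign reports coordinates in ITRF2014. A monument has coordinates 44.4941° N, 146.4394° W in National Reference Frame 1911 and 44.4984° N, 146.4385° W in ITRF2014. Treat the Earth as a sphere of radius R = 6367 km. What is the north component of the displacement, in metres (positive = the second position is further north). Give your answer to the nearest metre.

Δφ = 44.4984° − 44.4941° = +0.0043°; Δλ = -146.4385° − -146.4394° = +0.0009°.
1° along a meridian = πR/180 = 111125 m.
ΔN = Δφ × 111125 = 477.8 m; ΔE = Δλ × 111125 × cos(44.4941°) = +0.0009 × 111125 × 0.713323 = 71.3 m.

ΔN = 478 m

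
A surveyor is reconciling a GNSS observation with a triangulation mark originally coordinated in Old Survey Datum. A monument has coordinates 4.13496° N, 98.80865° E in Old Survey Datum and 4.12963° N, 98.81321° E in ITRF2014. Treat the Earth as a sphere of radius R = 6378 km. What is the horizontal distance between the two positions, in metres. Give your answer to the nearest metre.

Δφ = 4.12963° − 4.13496° = -0.00533°; Δλ = 98.81321° − 98.80865° = +0.00456°.
1° along a meridian = πR/180 = 111317 m.
ΔN = Δφ × 111317 = -593.3 m; ΔE = Δλ × 111317 × cos(4.13496°) = +0.00456 × 111317 × 0.997397 = 506.3 m.
Distance = √(ΔE² + ΔN²) = √(506.3² + (-593.3)²) = 780.0 m.

780 m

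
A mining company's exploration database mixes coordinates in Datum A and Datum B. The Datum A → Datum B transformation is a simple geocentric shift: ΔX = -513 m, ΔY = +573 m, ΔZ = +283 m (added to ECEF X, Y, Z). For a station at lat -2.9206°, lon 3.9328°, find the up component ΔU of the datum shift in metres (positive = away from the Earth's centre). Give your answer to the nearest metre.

ΔU = -486 m

The local up (radial) axis is (cos φ cos λ, cos φ sin λ, sin φ), giving ΔU = -511.127 + 39.249 − 14.419 = -486.30 m.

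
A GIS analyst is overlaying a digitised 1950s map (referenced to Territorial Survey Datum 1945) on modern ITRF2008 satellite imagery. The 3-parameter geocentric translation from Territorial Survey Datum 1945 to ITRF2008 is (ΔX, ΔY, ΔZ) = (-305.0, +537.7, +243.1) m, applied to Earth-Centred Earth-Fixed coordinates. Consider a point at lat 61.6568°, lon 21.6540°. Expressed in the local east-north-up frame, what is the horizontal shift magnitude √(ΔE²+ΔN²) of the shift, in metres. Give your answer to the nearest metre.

The local east axis at (φ, λ) is (−sin λ, cos λ, 0), so ΔE = −sin(21.6540°)·(-305.0) + cos(21.6540°)·537.7 = 612.30 m.
The local north axis is (−sin φ cos λ, −sin φ sin λ, cos φ), giving ΔN = 249.493 − 174.626 + 115.412 = 190.28 m.
Horizontal magnitude = √(ΔE² + ΔN²) = √(612.30² + 190.28²) = 641.18 m.

641 m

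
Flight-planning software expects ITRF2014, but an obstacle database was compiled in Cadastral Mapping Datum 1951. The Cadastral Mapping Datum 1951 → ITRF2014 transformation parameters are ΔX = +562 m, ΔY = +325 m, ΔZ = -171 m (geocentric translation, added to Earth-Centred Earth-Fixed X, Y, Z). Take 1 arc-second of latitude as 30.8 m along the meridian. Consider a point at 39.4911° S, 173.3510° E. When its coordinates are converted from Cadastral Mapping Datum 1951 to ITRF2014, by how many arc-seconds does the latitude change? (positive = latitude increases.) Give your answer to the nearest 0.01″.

Δφ = -15.03″

sin φ = -0.635958, cos φ = 0.771723, sin λ = 0.115787, cos λ = -0.993274.
North component: ΔN = −sin φ cos λ·ΔX − sin φ sin λ·ΔY + cos φ·ΔZ = −(-0.635958)(-0.993274)(562) − (-0.635958)(0.115787)(325) + (0.771723)(-171) = -463.04 m.
1° of latitude spans 3600 × 30.80 = 110880 m, so Δφ = -463.04 / 110880 × 3600 = -15.034″.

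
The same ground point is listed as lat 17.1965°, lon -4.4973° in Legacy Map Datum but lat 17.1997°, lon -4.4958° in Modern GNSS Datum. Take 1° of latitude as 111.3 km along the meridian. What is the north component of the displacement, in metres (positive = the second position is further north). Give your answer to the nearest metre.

ΔN = 356 m

Δφ = 17.1997° − 17.1965° = +0.0032°; Δλ = -4.4958° − -4.4973° = +0.0015°.
ΔN = Δφ × 111300 = 356.2 m; ΔE = Δλ × 111300 × cos(17.1965°) = +0.0015 × 111300 × 0.955296 = 159.5 m.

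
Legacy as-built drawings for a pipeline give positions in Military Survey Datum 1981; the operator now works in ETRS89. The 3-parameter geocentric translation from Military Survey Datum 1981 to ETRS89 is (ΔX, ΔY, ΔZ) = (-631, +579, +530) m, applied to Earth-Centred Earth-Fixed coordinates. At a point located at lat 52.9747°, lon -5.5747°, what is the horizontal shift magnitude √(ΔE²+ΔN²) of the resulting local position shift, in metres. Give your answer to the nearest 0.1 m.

At φ = 52.9747°, λ = -5.5747°: sin φ = 0.798370, cos φ = 0.602168, sin λ = -0.097143, cos λ = 0.995270.
ΔE = −sin λ·ΔX + cos λ·ΔY = −(-0.097143)·(-631) + (0.995270)·(579) = 514.96 m.
ΔN = −sin φ cos λ·ΔX − sin φ sin λ·ΔY + cos φ·ΔZ = −(0.798370)(0.995270)(-631) − (0.798370)(-0.097143)(579) + (0.602168)(530) = 865.44 m.
Horizontal magnitude = √(ΔE² + ΔN²) = √(514.96² + 865.44²) = 1007.06 m.

1007.1 m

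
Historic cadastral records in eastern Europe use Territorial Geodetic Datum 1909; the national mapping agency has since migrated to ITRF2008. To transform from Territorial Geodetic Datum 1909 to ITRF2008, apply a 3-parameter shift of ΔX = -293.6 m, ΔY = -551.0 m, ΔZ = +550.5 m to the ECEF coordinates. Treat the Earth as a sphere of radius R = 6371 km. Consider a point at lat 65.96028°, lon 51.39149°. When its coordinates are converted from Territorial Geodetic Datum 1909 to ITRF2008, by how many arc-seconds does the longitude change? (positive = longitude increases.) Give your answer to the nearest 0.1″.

Δλ = -9.1″

sin φ = 0.913263, cos φ = 0.407370, sin λ = 0.781428, cos λ = 0.623996.
East component: ΔE = −sin λ·ΔX + cos λ·ΔY = −(0.781428)(-293.6) + (0.623996)(-551.0) = -114.39 m.
1° of latitude spans πR/180 = 111195 m; at latitude φ, 1° of longitude spans that × cos φ = 45297.5 m, so Δλ = -114.39 / 45297.5 × 3600 = -9.091″.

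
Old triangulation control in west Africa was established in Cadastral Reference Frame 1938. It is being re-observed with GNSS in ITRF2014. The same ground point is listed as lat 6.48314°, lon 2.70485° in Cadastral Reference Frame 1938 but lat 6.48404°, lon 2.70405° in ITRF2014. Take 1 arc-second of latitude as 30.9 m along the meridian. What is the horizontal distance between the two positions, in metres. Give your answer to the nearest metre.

134 m

Δφ = 6.48404° − 6.48314° = +0.00090°; Δλ = 2.70405° − 2.70485° = -0.00080°.
1° of latitude = 3600 × 30.90 = 111240 m.
ΔN = Δφ × 111240 = 100.1 m; ΔE = Δλ × 111240 × cos(6.48314°) = -0.00080 × 111240 × 0.993605 = -88.4 m.
Distance = √(ΔE² + ΔN²) = √((-88.4)² + 100.1²) = 133.6 m.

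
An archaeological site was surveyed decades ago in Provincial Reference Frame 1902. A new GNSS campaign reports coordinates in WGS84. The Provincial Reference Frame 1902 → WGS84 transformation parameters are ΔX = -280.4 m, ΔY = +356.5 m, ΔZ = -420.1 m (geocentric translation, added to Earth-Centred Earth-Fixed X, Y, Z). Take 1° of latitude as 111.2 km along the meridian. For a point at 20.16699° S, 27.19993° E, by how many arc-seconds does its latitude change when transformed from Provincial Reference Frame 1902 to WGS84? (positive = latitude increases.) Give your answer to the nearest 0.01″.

Δφ = -13.73″

sin φ = -0.344757, cos φ = 0.938692, sin λ = 0.457097, cos λ = 0.889417.
North component: ΔN = −sin φ cos λ·ΔX − sin φ sin λ·ΔY + cos φ·ΔZ = −(-0.344757)(0.889417)(-280.4) − (-0.344757)(0.457097)(356.5) + (0.938692)(-420.1) = -424.14 m.
1° of latitude spans 111200 m, so Δφ = -424.14 / 111200 × 3600 = -13.731″.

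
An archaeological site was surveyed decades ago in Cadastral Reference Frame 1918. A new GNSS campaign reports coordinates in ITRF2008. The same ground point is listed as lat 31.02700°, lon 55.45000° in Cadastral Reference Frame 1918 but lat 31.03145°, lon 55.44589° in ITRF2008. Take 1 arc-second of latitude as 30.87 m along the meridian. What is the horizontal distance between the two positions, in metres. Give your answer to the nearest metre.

631 m

Δφ = 31.03145° − 31.02700° = +0.00445°; Δλ = 55.44589° − 55.45000° = -0.00411°.
1° of latitude = 3600 × 30.87 = 111132 m.
ΔN = Δφ × 111132 = 494.5 m; ΔE = Δλ × 111132 × cos(31.02700°) = -0.00411 × 111132 × 0.856924 = -391.4 m.
Distance = √(ΔE² + ΔN²) = √((-391.4)² + 494.5²) = 630.7 m.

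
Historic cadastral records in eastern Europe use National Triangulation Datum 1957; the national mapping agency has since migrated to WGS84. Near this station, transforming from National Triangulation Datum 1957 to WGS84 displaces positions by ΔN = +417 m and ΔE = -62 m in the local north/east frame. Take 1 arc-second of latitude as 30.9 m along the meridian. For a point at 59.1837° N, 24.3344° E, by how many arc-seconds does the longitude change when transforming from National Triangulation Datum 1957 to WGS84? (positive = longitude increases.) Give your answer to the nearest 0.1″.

At latitude 59.1837°, cos φ = 0.512287.
1″ of longitude at this latitude = 30.90 × cos φ = 15.8297 m, so Δλ = -62.0 / 15.8297 = -3.917″.

Δλ = -3.9″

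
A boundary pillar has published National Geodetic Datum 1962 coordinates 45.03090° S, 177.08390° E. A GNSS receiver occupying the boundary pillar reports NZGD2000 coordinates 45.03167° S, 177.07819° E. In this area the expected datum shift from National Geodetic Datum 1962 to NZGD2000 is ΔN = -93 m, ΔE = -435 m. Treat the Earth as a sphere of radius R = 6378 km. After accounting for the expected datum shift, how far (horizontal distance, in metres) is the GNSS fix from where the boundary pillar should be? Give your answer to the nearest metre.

16 m

Observed coordinate differences: Δφ = -0.00077°, Δλ = -0.00571°.
Converting to metres (1° lat = 111317 m, cos φ = 0.706725): observed ΔN = -85.7 m, observed ΔE = -449.2 m.
Subtracting the expected shift leaves a residual of -85.7 − (-93) = 7.3 m north and -449.2 − (-435) = -14.2 m east.
Residual distance = √(7.3² + (-14.2)²) = 16.0 m.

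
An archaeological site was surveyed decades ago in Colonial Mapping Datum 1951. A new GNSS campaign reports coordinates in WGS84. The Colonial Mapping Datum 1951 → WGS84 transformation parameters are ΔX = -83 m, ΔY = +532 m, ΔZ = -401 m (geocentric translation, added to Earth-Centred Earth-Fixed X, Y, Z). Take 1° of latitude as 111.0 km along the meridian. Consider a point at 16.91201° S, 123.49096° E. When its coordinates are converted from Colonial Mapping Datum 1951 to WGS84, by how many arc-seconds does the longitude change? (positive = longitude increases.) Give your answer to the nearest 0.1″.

Δλ = -7.6″

sin φ = -0.290903, cos φ = 0.956753, sin λ = 0.833973, cos λ = -0.551805.
East component: ΔE = −sin λ·ΔX + cos λ·ΔY = −(0.833973)(-83) + (-0.551805)(532) = -224.34 m.
1° of latitude spans 111000 m; at latitude φ, 1° of longitude spans that × cos φ = 106199.5 m, so Δλ = -224.34 / 106199.5 × 3600 = -7.605″.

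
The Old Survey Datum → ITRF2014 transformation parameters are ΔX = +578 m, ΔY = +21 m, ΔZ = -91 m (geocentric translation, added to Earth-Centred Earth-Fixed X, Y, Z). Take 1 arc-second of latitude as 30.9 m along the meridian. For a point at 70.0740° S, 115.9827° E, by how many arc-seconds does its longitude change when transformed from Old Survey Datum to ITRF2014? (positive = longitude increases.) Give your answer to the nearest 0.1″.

sin φ = -0.940134, cos φ = 0.340806, sin λ = 0.898926, cos λ = -0.438100.
East component: ΔE = −sin λ·ΔX + cos λ·ΔY = −(0.898926)(578) + (-0.438100)(21) = -528.78 m.
1° of latitude spans 3600 × 30.90 = 111240 m; at latitude φ, 1° of longitude spans that × cos φ = 37911.3 m, so Δλ = -528.78 / 37911.3 × 3600 = -50.212″.

Δλ = -50.2″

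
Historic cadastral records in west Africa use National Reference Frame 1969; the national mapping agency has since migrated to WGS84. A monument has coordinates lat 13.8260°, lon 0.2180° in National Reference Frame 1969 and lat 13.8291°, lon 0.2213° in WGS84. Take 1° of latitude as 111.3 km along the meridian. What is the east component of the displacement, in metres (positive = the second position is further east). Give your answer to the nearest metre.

Δφ = 13.8291° − 13.8260° = +0.0031°; Δλ = 0.2213° − 0.2180° = +0.0033°.
ΔN = Δφ × 111300 = 345.0 m; ΔE = Δλ × 111300 × cos(13.8260°) = +0.0033 × 111300 × 0.971026 = 356.6 m.

ΔE = 357 m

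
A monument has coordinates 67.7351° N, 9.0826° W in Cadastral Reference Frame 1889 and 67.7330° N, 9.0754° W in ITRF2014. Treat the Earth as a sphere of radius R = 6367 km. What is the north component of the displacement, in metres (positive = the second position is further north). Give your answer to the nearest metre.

Δφ = 67.7330° − 67.7351° = -0.0021°; Δλ = -9.0754° − -9.0826° = +0.0072°.
1° along a meridian = πR/180 = 111125 m.
ΔN = Δφ × 111125 = -233.4 m; ΔE = Δλ × 111125 × cos(67.7351°) = +0.0072 × 111125 × 0.378889 = 303.1 m.

ΔN = -233 m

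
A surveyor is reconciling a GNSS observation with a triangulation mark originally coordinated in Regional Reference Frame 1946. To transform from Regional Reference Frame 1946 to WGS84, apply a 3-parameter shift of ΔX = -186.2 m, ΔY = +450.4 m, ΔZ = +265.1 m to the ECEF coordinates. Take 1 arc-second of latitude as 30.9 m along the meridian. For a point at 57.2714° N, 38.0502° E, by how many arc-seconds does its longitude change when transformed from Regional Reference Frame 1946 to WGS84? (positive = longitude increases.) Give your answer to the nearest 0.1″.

sin φ = 0.841241, cos φ = 0.540660, sin λ = 0.616352, cos λ = 0.787471.
East component: ΔE = −sin λ·ΔX + cos λ·ΔY = −(0.616352)(-186.2) + (0.787471)(450.4) = 469.44 m.
1° of latitude spans 3600 × 30.90 = 111240 m; at latitude φ, 1° of longitude spans that × cos φ = 60143.1 m, so Δλ = 469.44 / 60143.1 × 3600 = 28.100″.

Δλ = 28.1″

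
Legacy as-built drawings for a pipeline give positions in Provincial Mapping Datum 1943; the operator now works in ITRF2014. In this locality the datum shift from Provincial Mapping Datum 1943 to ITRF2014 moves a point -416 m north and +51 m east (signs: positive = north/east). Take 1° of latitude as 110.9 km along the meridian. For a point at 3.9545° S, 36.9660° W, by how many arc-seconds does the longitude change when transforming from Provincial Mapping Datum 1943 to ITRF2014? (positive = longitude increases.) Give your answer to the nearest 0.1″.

Δλ = 1.7″

At latitude -3.9545°, cos φ = 0.997619.
1° of longitude at this latitude = 110.9 × cos φ = 110.64 km, so Δλ = 51.0 / 110636.0 = 0.0004610° = 1.659″.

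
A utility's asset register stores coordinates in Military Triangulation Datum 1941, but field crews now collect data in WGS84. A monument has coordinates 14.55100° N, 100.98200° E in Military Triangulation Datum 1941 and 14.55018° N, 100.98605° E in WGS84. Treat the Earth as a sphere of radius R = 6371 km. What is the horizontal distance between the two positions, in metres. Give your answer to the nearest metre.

Δφ = 14.55018° − 14.55100° = -0.00082°; Δλ = 100.98605° − 100.98200° = +0.00405°.
1° along a meridian = πR/180 = 111195 m.
ΔN = Δφ × 111195 = -91.2 m; ΔE = Δλ × 111195 × cos(14.55100°) = +0.00405 × 111195 × 0.967924 = 435.9 m.
Distance = √(ΔE² + ΔN²) = √(435.9² + (-91.2)²) = 445.3 m.

445 m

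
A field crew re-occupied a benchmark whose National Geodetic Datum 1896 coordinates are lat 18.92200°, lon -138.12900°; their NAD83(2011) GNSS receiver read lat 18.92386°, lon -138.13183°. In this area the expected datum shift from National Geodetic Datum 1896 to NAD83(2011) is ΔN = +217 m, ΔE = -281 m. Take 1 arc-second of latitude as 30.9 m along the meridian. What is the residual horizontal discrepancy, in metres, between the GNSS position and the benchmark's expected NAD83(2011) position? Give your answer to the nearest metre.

20 m

Observed coordinate differences: Δφ = +0.00186°, Δλ = -0.00283°.
Converting to metres (1° lat = 111240 m, cos φ = 0.945961): observed ΔN = 206.9 m, observed ΔE = -297.8 m.
Subtracting the expected shift leaves a residual of 206.9 − (217) = -10.1 m north and -297.8 − (-281) = -16.8 m east.
Residual distance = √((-10.1)² + (-16.8)²) = 19.6 m.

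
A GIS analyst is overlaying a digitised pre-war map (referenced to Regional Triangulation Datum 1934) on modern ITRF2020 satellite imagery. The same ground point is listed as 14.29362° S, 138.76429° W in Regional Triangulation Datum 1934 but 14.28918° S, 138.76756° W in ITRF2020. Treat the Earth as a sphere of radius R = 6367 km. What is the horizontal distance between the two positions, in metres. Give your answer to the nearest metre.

606 m

Δφ = -14.28918° − -14.29362° = +0.00444°; Δλ = -138.76756° − -138.76429° = -0.00327°.
1° along a meridian = πR/180 = 111125 m.
ΔN = Δφ × 111125 = 493.4 m; ΔE = Δλ × 111125 × cos(-14.29362°) = -0.00327 × 111125 × 0.969043 = -352.1 m.
Distance = √(ΔE² + ΔN²) = √((-352.1)² + 493.4²) = 606.2 m.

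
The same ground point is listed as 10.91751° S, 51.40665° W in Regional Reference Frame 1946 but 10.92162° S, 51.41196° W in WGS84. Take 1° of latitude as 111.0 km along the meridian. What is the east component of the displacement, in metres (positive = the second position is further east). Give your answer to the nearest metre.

ΔE = -579 m

Δφ = -10.92162° − -10.91751° = -0.00411°; Δλ = -51.41196° − -51.40665° = -0.00531°.
ΔN = Δφ × 111000 = -456.2 m; ΔE = Δλ × 111000 × cos(-10.91751°) = -0.00531 × 111000 × 0.981901 = -578.7 m.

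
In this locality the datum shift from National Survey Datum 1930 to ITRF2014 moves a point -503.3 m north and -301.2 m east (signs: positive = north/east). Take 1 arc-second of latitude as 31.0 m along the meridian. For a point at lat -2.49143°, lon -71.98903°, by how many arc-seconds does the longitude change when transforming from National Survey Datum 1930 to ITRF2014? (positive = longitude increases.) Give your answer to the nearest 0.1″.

At latitude -2.49143°, cos φ = 0.999055.
1″ of longitude at this latitude = 31.00 × cos φ = 30.9707 m, so Δλ = -301.2 / 30.9707 = -9.725″.

Δλ = -9.7″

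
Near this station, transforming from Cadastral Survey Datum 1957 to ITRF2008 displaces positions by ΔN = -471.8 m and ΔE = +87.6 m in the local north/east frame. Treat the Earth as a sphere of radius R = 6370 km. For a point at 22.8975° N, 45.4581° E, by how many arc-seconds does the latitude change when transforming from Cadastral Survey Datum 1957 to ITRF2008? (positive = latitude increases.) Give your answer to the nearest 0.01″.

On a sphere of radius R, 1 rad of latitude = R, so Δφ = ΔN / R = -471.8 / 6370000 = -7.4066e-05 rad = -15.277″.

Δφ = -15.28″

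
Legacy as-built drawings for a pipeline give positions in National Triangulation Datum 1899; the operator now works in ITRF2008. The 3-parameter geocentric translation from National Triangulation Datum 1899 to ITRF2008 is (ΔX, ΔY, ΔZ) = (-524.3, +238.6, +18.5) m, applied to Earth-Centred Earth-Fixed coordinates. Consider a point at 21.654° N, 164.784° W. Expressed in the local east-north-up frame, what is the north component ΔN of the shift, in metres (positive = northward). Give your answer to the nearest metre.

The local north axis is (−sin φ cos λ, −sin φ sin λ, cos φ), giving ΔN = -186.685 + 23.108 + 17.194 = -146.38 m.

ΔN = -146 m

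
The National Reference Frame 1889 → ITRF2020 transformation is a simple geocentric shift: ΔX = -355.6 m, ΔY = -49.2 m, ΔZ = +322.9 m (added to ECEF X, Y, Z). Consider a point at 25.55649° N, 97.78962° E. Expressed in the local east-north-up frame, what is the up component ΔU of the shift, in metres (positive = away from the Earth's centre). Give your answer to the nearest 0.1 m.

The local up (radial) axis is (cos φ cos λ, cos φ sin λ, sin φ), giving ΔU = 43.481 − 43.977 + 139.299 = 138.80 m.

ΔU = 138.8 m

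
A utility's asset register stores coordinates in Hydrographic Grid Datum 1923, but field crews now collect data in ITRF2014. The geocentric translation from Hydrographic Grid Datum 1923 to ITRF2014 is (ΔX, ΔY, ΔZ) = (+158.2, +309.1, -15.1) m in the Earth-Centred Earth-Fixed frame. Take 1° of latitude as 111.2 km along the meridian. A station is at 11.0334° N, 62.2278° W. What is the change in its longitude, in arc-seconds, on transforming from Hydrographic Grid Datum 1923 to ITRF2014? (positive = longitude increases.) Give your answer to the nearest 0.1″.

sin φ = 0.191381, cos φ = 0.981516, sin λ = -0.884807, cos λ = 0.465957.
East component: ΔE = −sin λ·ΔX + cos λ·ΔY = −(-0.884807)(158.2) + (0.465957)(309.1) = 284.00 m.
1° of latitude spans 111200 m; at latitude φ, 1° of longitude spans that × cos φ = 109144.6 m, so Δλ = 284.00 / 109144.6 × 3600 = 9.368″.

Δλ = 9.4″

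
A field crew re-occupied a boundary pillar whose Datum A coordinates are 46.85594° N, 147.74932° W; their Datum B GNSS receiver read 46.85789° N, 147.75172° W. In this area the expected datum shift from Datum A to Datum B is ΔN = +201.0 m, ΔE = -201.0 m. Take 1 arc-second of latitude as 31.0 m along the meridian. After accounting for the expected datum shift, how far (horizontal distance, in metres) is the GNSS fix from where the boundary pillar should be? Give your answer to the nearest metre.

Observed coordinate differences: Δφ = +0.00195°, Δλ = -0.00240°.
Converting to metres (1° lat = 111600 m, cos φ = 0.683835): observed ΔN = 217.6 m, observed ΔE = -183.2 m.
Subtracting the expected shift leaves a residual of 217.6 − (201.0) = 16.6 m north and -183.2 − (-201.0) = 17.8 m east.
Residual distance = √(16.6² + 17.8²) = 24.4 m.

24 m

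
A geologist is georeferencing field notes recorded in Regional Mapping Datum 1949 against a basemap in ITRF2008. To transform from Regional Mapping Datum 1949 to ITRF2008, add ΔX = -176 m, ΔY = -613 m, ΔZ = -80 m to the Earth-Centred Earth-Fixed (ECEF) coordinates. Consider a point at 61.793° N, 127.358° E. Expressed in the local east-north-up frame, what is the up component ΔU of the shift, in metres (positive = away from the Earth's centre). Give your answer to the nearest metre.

At φ = 61.793°, λ = 127.358°: sin φ = 0.881246, cos φ = 0.472658, sin λ = 0.794860, cos λ = -0.606793.
ΔU = cos φ cos λ·ΔX + cos φ sin λ·ΔY + sin φ·ΔZ = (0.472658)(-0.606793)(-176) + (0.472658)(0.794860)(-613) + (0.881246)(-80) = -250.32 m.

ΔU = -250 m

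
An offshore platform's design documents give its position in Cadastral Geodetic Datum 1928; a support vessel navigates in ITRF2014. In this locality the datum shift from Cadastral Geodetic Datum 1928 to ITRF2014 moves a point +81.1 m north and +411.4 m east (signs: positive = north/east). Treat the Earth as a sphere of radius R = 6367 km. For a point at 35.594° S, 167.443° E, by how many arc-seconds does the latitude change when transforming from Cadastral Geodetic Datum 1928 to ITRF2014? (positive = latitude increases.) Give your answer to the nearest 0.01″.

On a sphere of radius R, 1 rad of latitude = R, so Δφ = ΔN / R = 81.1 / 6367000 = 1.2738e-05 rad = 2.627″.

Δφ = 2.63″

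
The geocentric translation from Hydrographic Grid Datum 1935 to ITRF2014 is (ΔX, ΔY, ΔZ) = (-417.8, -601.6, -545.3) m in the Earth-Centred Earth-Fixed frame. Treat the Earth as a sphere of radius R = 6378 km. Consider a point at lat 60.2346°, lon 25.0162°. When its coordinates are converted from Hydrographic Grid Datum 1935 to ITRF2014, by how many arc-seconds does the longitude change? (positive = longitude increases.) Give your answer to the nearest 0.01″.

Δλ = -24.00″

sin φ = 0.868065, cos φ = 0.496450, sin λ = 0.422874, cos λ = 0.906188.
East component: ΔE = −sin λ·ΔX + cos λ·ΔY = −(0.422874)(-417.8) + (0.906188)(-601.6) = -368.49 m.
1° of latitude spans πR/180 = 111317 m; at latitude φ, 1° of longitude spans that × cos φ = 55263.4 m, so Δλ = -368.49 / 55263.4 × 3600 = -24.004″.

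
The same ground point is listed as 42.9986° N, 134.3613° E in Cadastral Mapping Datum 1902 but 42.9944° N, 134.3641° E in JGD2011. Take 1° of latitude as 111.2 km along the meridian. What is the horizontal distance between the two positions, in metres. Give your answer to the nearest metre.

Δφ = 42.9944° − 42.9986° = -0.0042°; Δλ = 134.3641° − 134.3613° = +0.0028°.
ΔN = Δφ × 111200 = -467.0 m; ΔE = Δλ × 111200 × cos(42.9986°) = +0.0028 × 111200 × 0.731370 = 227.7 m.
Distance = √(ΔE² + ΔN²) = √(227.7² + (-467.0)²) = 519.6 m.

520 m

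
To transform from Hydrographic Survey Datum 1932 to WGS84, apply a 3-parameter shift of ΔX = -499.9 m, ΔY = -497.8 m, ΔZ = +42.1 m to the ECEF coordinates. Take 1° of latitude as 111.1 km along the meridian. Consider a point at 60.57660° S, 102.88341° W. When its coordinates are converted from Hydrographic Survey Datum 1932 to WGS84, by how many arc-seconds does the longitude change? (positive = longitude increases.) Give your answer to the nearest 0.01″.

Δλ = -24.82″

sin φ = -0.871013, cos φ = 0.491260, sin λ = -0.974826, cos λ = -0.222968.
East component: ΔE = −sin λ·ΔX + cos λ·ΔY = −(-0.974826)(-499.9) + (-0.222968)(-497.8) = -376.32 m.
1° of latitude spans 111100 m; at latitude φ, 1° of longitude spans that × cos φ = 54578.9 m, so Δλ = -376.32 / 54578.9 × 3600 = -24.822″.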